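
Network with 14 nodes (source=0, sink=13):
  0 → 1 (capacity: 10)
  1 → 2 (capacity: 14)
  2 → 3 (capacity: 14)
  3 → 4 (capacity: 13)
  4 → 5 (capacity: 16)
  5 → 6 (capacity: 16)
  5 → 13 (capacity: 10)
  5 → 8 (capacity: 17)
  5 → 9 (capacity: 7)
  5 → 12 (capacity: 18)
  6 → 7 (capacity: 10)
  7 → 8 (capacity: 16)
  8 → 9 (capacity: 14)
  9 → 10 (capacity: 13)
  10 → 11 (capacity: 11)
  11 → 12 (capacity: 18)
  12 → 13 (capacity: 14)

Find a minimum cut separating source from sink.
Min cut value = 10, edges: (0,1)

Min cut value: 10
Partition: S = [0], T = [1, 2, 3, 4, 5, 6, 7, 8, 9, 10, 11, 12, 13]
Cut edges: (0,1)

By max-flow min-cut theorem, max flow = min cut = 10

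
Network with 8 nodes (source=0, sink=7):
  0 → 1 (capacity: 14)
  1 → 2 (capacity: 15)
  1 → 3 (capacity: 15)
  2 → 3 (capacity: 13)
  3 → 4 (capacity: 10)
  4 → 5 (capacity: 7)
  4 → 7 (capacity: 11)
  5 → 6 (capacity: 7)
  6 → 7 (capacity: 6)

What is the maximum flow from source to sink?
Maximum flow = 10

Max flow: 10

Flow assignment:
  0 → 1: 10/14
  1 → 3: 10/15
  3 → 4: 10/10
  4 → 7: 10/11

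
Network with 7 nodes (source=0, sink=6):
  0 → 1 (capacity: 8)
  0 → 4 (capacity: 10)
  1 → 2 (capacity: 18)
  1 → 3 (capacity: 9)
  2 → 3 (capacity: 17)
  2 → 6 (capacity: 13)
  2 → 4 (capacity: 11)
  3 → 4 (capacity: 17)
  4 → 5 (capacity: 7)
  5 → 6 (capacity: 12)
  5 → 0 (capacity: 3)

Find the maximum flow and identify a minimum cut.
Max flow = 15, Min cut edges: (0,1), (4,5)

Maximum flow: 15
Minimum cut: (0,1), (4,5)
Partition: S = [0, 3, 4], T = [1, 2, 5, 6]

Max-flow min-cut theorem verified: both equal 15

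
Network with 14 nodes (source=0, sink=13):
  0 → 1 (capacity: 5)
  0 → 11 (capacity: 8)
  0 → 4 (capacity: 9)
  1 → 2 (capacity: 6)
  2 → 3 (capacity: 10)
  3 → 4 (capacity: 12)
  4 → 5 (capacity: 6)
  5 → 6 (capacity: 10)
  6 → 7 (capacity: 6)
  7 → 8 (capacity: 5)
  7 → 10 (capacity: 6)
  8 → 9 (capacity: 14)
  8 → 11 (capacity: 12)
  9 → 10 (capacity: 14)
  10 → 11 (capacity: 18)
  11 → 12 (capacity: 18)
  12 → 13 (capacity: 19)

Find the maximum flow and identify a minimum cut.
Max flow = 14, Min cut edges: (0,11), (6,7)

Maximum flow: 14
Minimum cut: (0,11), (6,7)
Partition: S = [0, 1, 2, 3, 4, 5, 6], T = [7, 8, 9, 10, 11, 12, 13]

Max-flow min-cut theorem verified: both equal 14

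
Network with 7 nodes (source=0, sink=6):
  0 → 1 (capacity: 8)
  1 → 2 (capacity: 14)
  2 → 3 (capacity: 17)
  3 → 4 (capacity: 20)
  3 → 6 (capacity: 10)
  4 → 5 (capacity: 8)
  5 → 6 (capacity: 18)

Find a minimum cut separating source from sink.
Min cut value = 8, edges: (0,1)

Min cut value: 8
Partition: S = [0], T = [1, 2, 3, 4, 5, 6]
Cut edges: (0,1)

By max-flow min-cut theorem, max flow = min cut = 8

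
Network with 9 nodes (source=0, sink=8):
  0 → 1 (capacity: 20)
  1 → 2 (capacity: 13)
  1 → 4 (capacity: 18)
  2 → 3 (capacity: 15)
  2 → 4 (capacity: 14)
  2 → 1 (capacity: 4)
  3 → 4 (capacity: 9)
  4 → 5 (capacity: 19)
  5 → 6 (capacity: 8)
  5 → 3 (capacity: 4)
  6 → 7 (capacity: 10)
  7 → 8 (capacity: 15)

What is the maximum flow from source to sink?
Maximum flow = 8

Max flow: 8

Flow assignment:
  0 → 1: 8/20
  1 → 2: 1/13
  1 → 4: 7/18
  2 → 4: 1/14
  4 → 5: 8/19
  5 → 6: 8/8
  6 → 7: 8/10
  7 → 8: 8/15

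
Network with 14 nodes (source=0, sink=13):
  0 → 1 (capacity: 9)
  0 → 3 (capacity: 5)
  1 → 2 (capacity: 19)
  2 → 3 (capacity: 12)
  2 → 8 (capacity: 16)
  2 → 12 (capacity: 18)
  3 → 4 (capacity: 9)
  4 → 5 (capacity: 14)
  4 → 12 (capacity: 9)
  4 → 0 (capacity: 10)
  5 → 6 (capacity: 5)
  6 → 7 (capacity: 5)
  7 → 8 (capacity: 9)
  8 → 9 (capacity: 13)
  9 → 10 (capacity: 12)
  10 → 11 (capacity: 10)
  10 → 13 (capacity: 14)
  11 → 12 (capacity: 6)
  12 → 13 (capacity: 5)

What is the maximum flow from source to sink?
Maximum flow = 14

Max flow: 14

Flow assignment:
  0 → 1: 9/9
  0 → 3: 5/5
  1 → 2: 9/19
  2 → 8: 9/16
  3 → 4: 5/9
  4 → 12: 5/9
  8 → 9: 9/13
  9 → 10: 9/12
  10 → 13: 9/14
  12 → 13: 5/5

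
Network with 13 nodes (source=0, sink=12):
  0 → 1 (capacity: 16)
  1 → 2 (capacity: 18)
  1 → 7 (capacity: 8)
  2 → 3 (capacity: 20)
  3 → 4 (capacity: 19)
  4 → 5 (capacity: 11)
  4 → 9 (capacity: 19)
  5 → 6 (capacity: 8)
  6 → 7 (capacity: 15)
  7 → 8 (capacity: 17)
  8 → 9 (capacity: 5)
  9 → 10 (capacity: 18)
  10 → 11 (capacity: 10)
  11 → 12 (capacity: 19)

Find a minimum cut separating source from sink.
Min cut value = 10, edges: (10,11)

Min cut value: 10
Partition: S = [0, 1, 2, 3, 4, 5, 6, 7, 8, 9, 10], T = [11, 12]
Cut edges: (10,11)

By max-flow min-cut theorem, max flow = min cut = 10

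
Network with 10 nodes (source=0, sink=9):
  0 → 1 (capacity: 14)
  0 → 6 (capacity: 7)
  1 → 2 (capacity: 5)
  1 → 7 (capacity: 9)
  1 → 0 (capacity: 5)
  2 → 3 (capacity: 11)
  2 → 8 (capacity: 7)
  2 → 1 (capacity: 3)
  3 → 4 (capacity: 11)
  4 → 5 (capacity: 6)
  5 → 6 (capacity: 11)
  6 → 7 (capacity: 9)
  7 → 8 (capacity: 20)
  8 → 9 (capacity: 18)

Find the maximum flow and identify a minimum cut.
Max flow = 18, Min cut edges: (8,9)

Maximum flow: 18
Minimum cut: (8,9)
Partition: S = [0, 1, 2, 3, 4, 5, 6, 7, 8], T = [9]

Max-flow min-cut theorem verified: both equal 18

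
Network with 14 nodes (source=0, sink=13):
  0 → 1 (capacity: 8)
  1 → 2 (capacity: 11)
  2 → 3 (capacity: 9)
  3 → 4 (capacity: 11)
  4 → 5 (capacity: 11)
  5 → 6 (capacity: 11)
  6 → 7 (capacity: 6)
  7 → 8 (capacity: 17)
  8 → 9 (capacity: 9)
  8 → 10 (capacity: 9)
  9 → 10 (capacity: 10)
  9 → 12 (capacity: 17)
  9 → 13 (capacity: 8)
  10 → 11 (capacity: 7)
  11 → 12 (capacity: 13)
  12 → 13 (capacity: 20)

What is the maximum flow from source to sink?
Maximum flow = 6

Max flow: 6

Flow assignment:
  0 → 1: 6/8
  1 → 2: 6/11
  2 → 3: 6/9
  3 → 4: 6/11
  4 → 5: 6/11
  5 → 6: 6/11
  6 → 7: 6/6
  7 → 8: 6/17
  8 → 9: 6/9
  9 → 13: 6/8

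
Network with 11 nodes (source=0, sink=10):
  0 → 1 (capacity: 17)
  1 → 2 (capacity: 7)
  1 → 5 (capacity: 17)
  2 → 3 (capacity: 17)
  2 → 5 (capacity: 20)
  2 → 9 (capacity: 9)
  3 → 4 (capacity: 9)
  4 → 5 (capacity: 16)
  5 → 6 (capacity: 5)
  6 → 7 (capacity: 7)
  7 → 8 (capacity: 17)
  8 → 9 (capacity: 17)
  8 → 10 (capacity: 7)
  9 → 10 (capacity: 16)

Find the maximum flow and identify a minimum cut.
Max flow = 12, Min cut edges: (1,2), (5,6)

Maximum flow: 12
Minimum cut: (1,2), (5,6)
Partition: S = [0, 1, 3, 4, 5], T = [2, 6, 7, 8, 9, 10]

Max-flow min-cut theorem verified: both equal 12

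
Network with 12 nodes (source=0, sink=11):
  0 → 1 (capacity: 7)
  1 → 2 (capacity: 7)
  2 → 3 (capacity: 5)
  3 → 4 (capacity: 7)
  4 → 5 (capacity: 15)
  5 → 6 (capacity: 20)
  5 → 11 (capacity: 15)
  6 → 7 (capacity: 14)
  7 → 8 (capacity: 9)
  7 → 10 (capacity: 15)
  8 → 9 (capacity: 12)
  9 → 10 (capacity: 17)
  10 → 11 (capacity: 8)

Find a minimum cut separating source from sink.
Min cut value = 5, edges: (2,3)

Min cut value: 5
Partition: S = [0, 1, 2], T = [3, 4, 5, 6, 7, 8, 9, 10, 11]
Cut edges: (2,3)

By max-flow min-cut theorem, max flow = min cut = 5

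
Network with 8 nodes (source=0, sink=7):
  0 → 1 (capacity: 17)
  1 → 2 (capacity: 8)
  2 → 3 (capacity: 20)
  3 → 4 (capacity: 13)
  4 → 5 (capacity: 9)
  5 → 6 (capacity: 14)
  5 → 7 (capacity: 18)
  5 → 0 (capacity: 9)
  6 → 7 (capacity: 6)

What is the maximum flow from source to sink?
Maximum flow = 8

Max flow: 8

Flow assignment:
  0 → 1: 8/17
  1 → 2: 8/8
  2 → 3: 8/20
  3 → 4: 8/13
  4 → 5: 8/9
  5 → 7: 8/18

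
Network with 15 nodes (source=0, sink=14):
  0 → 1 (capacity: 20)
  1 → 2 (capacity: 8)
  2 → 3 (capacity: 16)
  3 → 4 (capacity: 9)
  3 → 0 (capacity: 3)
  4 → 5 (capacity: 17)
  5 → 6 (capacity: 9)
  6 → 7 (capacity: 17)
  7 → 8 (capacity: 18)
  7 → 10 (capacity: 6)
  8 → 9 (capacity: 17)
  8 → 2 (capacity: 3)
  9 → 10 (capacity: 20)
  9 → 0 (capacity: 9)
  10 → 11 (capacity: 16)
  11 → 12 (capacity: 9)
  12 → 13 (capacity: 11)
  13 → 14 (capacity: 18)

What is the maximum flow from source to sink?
Maximum flow = 8

Max flow: 8

Flow assignment:
  0 → 1: 8/20
  1 → 2: 8/8
  2 → 3: 8/16
  3 → 4: 8/9
  4 → 5: 8/17
  5 → 6: 8/9
  6 → 7: 8/17
  7 → 8: 2/18
  7 → 10: 6/6
  8 → 9: 2/17
  9 → 10: 2/20
  10 → 11: 8/16
  11 → 12: 8/9
  12 → 13: 8/11
  13 → 14: 8/18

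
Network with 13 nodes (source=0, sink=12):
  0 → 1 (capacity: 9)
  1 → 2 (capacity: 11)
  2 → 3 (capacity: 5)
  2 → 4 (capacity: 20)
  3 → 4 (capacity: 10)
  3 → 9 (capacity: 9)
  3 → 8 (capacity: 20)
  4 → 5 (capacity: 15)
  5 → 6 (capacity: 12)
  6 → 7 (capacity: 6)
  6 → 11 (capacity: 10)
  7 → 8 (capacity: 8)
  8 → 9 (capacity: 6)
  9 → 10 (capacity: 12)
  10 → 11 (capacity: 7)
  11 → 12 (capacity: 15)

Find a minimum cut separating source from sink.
Min cut value = 9, edges: (0,1)

Min cut value: 9
Partition: S = [0], T = [1, 2, 3, 4, 5, 6, 7, 8, 9, 10, 11, 12]
Cut edges: (0,1)

By max-flow min-cut theorem, max flow = min cut = 9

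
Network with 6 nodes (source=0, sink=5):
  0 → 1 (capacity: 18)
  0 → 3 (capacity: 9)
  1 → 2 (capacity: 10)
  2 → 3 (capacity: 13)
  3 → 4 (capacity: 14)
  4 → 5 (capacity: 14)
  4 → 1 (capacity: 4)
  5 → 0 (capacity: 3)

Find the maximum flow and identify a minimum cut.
Max flow = 14, Min cut edges: (4,5)

Maximum flow: 14
Minimum cut: (4,5)
Partition: S = [0, 1, 2, 3, 4], T = [5]

Max-flow min-cut theorem verified: both equal 14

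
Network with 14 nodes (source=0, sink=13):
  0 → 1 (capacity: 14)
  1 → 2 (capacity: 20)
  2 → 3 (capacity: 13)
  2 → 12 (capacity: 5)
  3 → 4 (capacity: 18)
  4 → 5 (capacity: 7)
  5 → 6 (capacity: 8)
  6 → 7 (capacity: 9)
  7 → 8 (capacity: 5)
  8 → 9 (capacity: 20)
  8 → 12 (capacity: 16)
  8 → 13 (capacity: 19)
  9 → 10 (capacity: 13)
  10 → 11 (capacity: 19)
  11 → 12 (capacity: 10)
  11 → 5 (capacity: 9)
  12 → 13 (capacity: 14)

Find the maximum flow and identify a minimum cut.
Max flow = 10, Min cut edges: (2,12), (7,8)

Maximum flow: 10
Minimum cut: (2,12), (7,8)
Partition: S = [0, 1, 2, 3, 4, 5, 6, 7], T = [8, 9, 10, 11, 12, 13]

Max-flow min-cut theorem verified: both equal 10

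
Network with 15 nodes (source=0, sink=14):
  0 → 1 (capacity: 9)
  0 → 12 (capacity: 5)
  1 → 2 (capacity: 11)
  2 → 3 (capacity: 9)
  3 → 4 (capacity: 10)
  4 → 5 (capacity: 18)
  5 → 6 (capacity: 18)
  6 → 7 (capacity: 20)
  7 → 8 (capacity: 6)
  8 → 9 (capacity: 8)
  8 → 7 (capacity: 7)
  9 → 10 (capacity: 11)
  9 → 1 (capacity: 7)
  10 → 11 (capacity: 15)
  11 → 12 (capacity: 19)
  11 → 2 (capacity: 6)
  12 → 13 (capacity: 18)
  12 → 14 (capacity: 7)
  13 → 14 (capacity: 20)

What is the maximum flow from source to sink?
Maximum flow = 11

Max flow: 11

Flow assignment:
  0 → 1: 6/9
  0 → 12: 5/5
  1 → 2: 6/11
  2 → 3: 6/9
  3 → 4: 6/10
  4 → 5: 6/18
  5 → 6: 6/18
  6 → 7: 6/20
  7 → 8: 6/6
  8 → 9: 6/8
  9 → 10: 6/11
  10 → 11: 6/15
  11 → 12: 6/19
  12 → 13: 4/18
  12 → 14: 7/7
  13 → 14: 4/20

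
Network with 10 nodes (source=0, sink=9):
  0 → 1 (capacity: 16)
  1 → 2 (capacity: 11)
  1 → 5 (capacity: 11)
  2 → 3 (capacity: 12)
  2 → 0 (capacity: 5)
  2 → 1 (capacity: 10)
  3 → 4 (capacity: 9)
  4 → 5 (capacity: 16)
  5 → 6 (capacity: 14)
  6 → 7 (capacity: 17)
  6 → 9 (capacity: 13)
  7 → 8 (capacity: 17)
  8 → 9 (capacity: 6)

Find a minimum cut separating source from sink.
Min cut value = 14, edges: (5,6)

Min cut value: 14
Partition: S = [0, 1, 2, 3, 4, 5], T = [6, 7, 8, 9]
Cut edges: (5,6)

By max-flow min-cut theorem, max flow = min cut = 14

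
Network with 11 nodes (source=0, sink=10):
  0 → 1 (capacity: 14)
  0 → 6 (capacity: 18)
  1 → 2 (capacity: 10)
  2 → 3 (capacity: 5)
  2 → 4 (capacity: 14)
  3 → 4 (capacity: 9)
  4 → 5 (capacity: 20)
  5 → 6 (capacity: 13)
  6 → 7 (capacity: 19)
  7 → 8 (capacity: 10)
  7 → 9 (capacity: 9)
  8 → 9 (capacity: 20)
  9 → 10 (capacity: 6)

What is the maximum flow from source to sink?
Maximum flow = 6

Max flow: 6

Flow assignment:
  0 → 1: 6/14
  1 → 2: 6/10
  2 → 4: 6/14
  4 → 5: 6/20
  5 → 6: 6/13
  6 → 7: 6/19
  7 → 9: 6/9
  9 → 10: 6/6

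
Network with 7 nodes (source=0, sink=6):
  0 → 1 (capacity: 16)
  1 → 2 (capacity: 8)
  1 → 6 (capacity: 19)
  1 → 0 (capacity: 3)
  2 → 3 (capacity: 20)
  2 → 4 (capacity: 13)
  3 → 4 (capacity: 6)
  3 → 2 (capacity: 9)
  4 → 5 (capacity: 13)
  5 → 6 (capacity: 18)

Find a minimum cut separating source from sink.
Min cut value = 16, edges: (0,1)

Min cut value: 16
Partition: S = [0], T = [1, 2, 3, 4, 5, 6]
Cut edges: (0,1)

By max-flow min-cut theorem, max flow = min cut = 16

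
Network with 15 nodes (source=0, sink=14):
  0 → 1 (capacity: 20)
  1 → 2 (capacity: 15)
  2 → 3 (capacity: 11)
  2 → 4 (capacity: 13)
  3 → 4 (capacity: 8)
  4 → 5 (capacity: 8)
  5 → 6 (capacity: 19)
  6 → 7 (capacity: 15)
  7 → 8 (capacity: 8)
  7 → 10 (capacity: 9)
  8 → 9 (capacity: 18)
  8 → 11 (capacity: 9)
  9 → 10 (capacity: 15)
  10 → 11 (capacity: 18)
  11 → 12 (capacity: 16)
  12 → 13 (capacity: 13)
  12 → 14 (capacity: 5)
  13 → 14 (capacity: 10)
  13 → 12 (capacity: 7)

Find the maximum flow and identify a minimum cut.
Max flow = 8, Min cut edges: (4,5)

Maximum flow: 8
Minimum cut: (4,5)
Partition: S = [0, 1, 2, 3, 4], T = [5, 6, 7, 8, 9, 10, 11, 12, 13, 14]

Max-flow min-cut theorem verified: both equal 8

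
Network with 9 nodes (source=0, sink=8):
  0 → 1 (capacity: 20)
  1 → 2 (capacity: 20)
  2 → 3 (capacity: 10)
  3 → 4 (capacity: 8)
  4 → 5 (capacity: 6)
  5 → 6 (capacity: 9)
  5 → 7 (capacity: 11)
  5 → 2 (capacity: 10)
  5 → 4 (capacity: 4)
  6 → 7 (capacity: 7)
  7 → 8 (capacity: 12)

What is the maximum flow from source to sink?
Maximum flow = 6

Max flow: 6

Flow assignment:
  0 → 1: 6/20
  1 → 2: 6/20
  2 → 3: 6/10
  3 → 4: 6/8
  4 → 5: 6/6
  5 → 7: 6/11
  7 → 8: 6/12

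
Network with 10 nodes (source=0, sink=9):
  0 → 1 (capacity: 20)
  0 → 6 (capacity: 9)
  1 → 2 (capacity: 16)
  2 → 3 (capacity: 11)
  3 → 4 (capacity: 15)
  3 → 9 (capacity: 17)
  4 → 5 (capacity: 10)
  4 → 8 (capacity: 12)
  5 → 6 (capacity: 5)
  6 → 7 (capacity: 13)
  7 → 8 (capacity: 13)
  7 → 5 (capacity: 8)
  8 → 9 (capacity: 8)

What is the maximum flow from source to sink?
Maximum flow = 19

Max flow: 19

Flow assignment:
  0 → 1: 11/20
  0 → 6: 8/9
  1 → 2: 11/16
  2 → 3: 11/11
  3 → 9: 11/17
  6 → 7: 8/13
  7 → 8: 8/13
  8 → 9: 8/8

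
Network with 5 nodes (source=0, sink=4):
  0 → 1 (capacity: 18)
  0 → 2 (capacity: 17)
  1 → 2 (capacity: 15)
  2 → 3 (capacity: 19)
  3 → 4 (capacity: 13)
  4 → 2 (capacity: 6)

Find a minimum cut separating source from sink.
Min cut value = 13, edges: (3,4)

Min cut value: 13
Partition: S = [0, 1, 2, 3], T = [4]
Cut edges: (3,4)

By max-flow min-cut theorem, max flow = min cut = 13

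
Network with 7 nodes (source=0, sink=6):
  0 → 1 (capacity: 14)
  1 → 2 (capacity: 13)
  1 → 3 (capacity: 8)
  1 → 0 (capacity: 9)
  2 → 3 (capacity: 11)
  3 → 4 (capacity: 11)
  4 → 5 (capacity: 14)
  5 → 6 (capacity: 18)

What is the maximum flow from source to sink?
Maximum flow = 11

Max flow: 11

Flow assignment:
  0 → 1: 11/14
  1 → 2: 3/13
  1 → 3: 8/8
  2 → 3: 3/11
  3 → 4: 11/11
  4 → 5: 11/14
  5 → 6: 11/18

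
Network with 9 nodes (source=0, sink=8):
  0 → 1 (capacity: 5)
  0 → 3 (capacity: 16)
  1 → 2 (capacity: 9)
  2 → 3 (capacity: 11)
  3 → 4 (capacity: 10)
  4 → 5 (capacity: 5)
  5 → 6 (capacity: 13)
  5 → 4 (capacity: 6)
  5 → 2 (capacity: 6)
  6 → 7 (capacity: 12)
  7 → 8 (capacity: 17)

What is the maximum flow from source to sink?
Maximum flow = 5

Max flow: 5

Flow assignment:
  0 → 1: 5/5
  1 → 2: 5/9
  2 → 3: 5/11
  3 → 4: 5/10
  4 → 5: 5/5
  5 → 6: 5/13
  6 → 7: 5/12
  7 → 8: 5/17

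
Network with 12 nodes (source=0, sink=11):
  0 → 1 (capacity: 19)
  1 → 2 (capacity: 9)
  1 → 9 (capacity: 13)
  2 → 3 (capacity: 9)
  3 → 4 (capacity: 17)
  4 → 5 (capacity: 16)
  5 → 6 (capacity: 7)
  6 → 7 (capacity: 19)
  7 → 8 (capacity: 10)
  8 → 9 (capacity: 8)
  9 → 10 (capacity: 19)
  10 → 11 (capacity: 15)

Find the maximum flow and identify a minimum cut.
Max flow = 15, Min cut edges: (10,11)

Maximum flow: 15
Minimum cut: (10,11)
Partition: S = [0, 1, 2, 3, 4, 5, 6, 7, 8, 9, 10], T = [11]

Max-flow min-cut theorem verified: both equal 15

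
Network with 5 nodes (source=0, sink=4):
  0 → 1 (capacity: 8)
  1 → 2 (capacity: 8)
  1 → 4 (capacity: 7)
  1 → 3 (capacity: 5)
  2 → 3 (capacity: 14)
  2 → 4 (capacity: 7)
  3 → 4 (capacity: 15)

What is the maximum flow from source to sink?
Maximum flow = 8

Max flow: 8

Flow assignment:
  0 → 1: 8/8
  1 → 2: 1/8
  1 → 4: 7/7
  2 → 4: 1/7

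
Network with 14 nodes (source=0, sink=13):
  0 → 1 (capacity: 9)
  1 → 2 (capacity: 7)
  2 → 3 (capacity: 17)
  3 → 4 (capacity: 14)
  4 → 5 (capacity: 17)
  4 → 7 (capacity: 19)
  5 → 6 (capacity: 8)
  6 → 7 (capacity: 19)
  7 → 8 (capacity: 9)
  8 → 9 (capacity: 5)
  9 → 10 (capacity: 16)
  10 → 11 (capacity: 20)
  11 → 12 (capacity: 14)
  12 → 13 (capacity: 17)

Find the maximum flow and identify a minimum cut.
Max flow = 5, Min cut edges: (8,9)

Maximum flow: 5
Minimum cut: (8,9)
Partition: S = [0, 1, 2, 3, 4, 5, 6, 7, 8], T = [9, 10, 11, 12, 13]

Max-flow min-cut theorem verified: both equal 5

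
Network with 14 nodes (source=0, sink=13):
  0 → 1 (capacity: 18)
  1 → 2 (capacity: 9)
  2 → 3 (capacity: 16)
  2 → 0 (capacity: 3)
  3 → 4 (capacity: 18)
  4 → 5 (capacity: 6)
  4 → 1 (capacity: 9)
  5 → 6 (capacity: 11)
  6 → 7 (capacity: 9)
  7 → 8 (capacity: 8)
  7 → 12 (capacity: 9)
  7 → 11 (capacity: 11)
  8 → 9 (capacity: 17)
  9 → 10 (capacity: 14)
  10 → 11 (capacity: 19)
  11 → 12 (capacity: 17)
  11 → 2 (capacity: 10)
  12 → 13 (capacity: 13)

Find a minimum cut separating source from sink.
Min cut value = 6, edges: (4,5)

Min cut value: 6
Partition: S = [0, 1, 2, 3, 4], T = [5, 6, 7, 8, 9, 10, 11, 12, 13]
Cut edges: (4,5)

By max-flow min-cut theorem, max flow = min cut = 6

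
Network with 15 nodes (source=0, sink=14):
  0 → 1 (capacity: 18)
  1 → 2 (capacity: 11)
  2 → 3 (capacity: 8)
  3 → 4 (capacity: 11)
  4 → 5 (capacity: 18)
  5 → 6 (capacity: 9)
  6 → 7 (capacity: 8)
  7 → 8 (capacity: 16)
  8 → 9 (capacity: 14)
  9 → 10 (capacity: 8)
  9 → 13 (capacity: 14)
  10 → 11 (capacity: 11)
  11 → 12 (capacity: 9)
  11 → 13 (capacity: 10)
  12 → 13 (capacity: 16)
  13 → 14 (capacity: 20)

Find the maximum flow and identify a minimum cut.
Max flow = 8, Min cut edges: (6,7)

Maximum flow: 8
Minimum cut: (6,7)
Partition: S = [0, 1, 2, 3, 4, 5, 6], T = [7, 8, 9, 10, 11, 12, 13, 14]

Max-flow min-cut theorem verified: both equal 8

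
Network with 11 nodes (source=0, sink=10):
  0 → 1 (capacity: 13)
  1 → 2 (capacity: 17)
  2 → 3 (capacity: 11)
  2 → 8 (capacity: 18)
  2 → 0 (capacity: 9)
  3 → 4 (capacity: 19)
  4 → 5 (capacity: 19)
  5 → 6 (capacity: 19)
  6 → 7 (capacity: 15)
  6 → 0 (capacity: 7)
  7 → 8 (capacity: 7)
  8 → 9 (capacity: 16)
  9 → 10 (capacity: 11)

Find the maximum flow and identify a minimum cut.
Max flow = 11, Min cut edges: (9,10)

Maximum flow: 11
Minimum cut: (9,10)
Partition: S = [0, 1, 2, 3, 4, 5, 6, 7, 8, 9], T = [10]

Max-flow min-cut theorem verified: both equal 11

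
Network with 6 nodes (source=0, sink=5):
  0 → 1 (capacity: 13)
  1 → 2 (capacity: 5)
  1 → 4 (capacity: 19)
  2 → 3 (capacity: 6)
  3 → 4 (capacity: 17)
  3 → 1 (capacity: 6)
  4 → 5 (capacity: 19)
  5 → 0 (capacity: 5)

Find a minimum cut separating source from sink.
Min cut value = 13, edges: (0,1)

Min cut value: 13
Partition: S = [0], T = [1, 2, 3, 4, 5]
Cut edges: (0,1)

By max-flow min-cut theorem, max flow = min cut = 13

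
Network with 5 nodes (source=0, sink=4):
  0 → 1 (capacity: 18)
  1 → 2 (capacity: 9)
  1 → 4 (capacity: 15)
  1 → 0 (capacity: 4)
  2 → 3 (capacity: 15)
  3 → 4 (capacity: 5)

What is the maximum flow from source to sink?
Maximum flow = 18

Max flow: 18

Flow assignment:
  0 → 1: 18/18
  1 → 2: 3/9
  1 → 4: 15/15
  2 → 3: 3/15
  3 → 4: 3/5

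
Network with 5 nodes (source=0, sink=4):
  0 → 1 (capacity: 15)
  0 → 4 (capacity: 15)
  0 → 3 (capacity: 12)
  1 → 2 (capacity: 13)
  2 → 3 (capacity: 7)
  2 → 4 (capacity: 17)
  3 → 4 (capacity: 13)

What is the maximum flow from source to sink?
Maximum flow = 40

Max flow: 40

Flow assignment:
  0 → 1: 13/15
  0 → 4: 15/15
  0 → 3: 12/12
  1 → 2: 13/13
  2 → 4: 13/17
  3 → 4: 12/13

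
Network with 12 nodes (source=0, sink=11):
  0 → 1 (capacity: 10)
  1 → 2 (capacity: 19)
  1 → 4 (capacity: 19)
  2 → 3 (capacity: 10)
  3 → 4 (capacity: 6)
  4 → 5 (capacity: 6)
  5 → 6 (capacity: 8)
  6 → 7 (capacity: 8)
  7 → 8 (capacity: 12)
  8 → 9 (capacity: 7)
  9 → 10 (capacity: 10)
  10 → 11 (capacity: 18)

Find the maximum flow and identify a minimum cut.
Max flow = 6, Min cut edges: (4,5)

Maximum flow: 6
Minimum cut: (4,5)
Partition: S = [0, 1, 2, 3, 4], T = [5, 6, 7, 8, 9, 10, 11]

Max-flow min-cut theorem verified: both equal 6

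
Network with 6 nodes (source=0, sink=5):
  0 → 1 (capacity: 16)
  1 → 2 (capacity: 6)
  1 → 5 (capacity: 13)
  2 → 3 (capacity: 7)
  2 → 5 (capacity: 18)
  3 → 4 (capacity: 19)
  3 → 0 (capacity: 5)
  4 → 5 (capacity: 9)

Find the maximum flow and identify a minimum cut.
Max flow = 16, Min cut edges: (0,1)

Maximum flow: 16
Minimum cut: (0,1)
Partition: S = [0], T = [1, 2, 3, 4, 5]

Max-flow min-cut theorem verified: both equal 16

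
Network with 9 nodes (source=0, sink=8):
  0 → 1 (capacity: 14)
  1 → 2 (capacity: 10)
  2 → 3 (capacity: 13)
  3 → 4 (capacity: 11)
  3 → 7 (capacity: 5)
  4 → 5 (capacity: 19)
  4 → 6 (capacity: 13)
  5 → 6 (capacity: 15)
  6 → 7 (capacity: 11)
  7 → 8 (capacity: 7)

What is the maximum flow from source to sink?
Maximum flow = 7

Max flow: 7

Flow assignment:
  0 → 1: 7/14
  1 → 2: 7/10
  2 → 3: 7/13
  3 → 4: 5/11
  3 → 7: 2/5
  4 → 6: 5/13
  6 → 7: 5/11
  7 → 8: 7/7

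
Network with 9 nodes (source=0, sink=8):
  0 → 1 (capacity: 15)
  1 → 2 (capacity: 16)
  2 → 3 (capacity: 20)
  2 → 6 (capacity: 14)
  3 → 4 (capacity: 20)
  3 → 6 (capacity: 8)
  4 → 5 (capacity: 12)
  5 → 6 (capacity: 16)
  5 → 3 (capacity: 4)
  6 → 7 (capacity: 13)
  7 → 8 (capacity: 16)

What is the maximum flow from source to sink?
Maximum flow = 13

Max flow: 13

Flow assignment:
  0 → 1: 13/15
  1 → 2: 13/16
  2 → 6: 13/14
  6 → 7: 13/13
  7 → 8: 13/16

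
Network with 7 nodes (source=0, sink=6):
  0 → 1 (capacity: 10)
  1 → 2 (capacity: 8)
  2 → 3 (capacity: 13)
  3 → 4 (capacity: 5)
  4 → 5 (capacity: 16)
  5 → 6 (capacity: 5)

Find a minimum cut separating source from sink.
Min cut value = 5, edges: (5,6)

Min cut value: 5
Partition: S = [0, 1, 2, 3, 4, 5], T = [6]
Cut edges: (5,6)

By max-flow min-cut theorem, max flow = min cut = 5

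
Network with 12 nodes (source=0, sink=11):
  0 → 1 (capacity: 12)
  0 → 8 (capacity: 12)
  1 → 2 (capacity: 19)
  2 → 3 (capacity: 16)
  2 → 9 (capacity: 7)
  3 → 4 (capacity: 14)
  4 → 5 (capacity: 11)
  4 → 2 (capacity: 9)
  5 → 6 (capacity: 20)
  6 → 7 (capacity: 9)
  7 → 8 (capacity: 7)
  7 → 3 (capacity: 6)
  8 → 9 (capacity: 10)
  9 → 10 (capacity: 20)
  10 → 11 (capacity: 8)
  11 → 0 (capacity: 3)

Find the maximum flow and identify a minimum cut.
Max flow = 8, Min cut edges: (10,11)

Maximum flow: 8
Minimum cut: (10,11)
Partition: S = [0, 1, 2, 3, 4, 5, 6, 7, 8, 9, 10], T = [11]

Max-flow min-cut theorem verified: both equal 8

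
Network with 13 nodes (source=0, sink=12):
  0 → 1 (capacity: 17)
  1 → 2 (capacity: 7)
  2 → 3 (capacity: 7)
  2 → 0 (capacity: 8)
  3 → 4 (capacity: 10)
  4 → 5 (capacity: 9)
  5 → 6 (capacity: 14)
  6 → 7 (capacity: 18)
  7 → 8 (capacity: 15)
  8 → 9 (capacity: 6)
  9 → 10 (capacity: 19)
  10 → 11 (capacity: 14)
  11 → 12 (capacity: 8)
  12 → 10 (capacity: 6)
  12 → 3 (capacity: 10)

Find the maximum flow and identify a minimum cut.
Max flow = 6, Min cut edges: (8,9)

Maximum flow: 6
Minimum cut: (8,9)
Partition: S = [0, 1, 2, 3, 4, 5, 6, 7, 8], T = [9, 10, 11, 12]

Max-flow min-cut theorem verified: both equal 6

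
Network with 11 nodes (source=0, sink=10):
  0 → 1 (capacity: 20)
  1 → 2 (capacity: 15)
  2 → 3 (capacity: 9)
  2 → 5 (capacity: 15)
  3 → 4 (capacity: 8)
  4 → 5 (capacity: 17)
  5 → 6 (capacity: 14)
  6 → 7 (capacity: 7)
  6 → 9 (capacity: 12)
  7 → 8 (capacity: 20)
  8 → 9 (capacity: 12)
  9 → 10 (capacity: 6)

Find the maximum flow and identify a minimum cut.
Max flow = 6, Min cut edges: (9,10)

Maximum flow: 6
Minimum cut: (9,10)
Partition: S = [0, 1, 2, 3, 4, 5, 6, 7, 8, 9], T = [10]

Max-flow min-cut theorem verified: both equal 6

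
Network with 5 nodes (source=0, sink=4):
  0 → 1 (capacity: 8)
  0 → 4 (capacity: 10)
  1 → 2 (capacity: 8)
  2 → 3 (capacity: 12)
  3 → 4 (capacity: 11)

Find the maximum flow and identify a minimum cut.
Max flow = 18, Min cut edges: (0,4), (1,2)

Maximum flow: 18
Minimum cut: (0,4), (1,2)
Partition: S = [0, 1], T = [2, 3, 4]

Max-flow min-cut theorem verified: both equal 18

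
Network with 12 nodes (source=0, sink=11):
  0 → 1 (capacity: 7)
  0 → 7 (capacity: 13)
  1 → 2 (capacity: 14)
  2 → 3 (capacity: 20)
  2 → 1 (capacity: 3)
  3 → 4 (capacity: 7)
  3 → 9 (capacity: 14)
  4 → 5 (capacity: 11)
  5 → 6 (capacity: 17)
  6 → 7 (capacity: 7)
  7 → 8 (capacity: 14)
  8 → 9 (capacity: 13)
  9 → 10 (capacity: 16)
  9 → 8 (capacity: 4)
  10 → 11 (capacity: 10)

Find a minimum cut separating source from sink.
Min cut value = 10, edges: (10,11)

Min cut value: 10
Partition: S = [0, 1, 2, 3, 4, 5, 6, 7, 8, 9, 10], T = [11]
Cut edges: (10,11)

By max-flow min-cut theorem, max flow = min cut = 10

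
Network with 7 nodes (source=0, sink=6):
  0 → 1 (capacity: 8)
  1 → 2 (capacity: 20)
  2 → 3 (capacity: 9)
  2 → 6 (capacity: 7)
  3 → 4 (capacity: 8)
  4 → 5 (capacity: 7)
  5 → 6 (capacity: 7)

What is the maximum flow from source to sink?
Maximum flow = 8

Max flow: 8

Flow assignment:
  0 → 1: 8/8
  1 → 2: 8/20
  2 → 3: 1/9
  2 → 6: 7/7
  3 → 4: 1/8
  4 → 5: 1/7
  5 → 6: 1/7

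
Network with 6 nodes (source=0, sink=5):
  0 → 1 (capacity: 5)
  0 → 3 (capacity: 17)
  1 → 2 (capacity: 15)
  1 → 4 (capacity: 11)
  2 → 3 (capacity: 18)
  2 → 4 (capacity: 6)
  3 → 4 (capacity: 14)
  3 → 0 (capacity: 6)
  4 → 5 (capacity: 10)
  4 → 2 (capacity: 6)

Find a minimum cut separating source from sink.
Min cut value = 10, edges: (4,5)

Min cut value: 10
Partition: S = [0, 1, 2, 3, 4], T = [5]
Cut edges: (4,5)

By max-flow min-cut theorem, max flow = min cut = 10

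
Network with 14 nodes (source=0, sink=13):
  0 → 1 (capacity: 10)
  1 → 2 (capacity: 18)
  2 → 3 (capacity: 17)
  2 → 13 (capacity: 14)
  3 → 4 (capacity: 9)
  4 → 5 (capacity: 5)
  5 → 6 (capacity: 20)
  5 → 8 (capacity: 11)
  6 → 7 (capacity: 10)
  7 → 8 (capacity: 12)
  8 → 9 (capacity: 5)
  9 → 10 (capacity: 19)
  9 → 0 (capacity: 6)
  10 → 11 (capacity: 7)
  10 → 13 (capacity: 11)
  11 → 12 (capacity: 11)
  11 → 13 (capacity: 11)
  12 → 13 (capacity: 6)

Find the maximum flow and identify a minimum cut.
Max flow = 10, Min cut edges: (0,1)

Maximum flow: 10
Minimum cut: (0,1)
Partition: S = [0], T = [1, 2, 3, 4, 5, 6, 7, 8, 9, 10, 11, 12, 13]

Max-flow min-cut theorem verified: both equal 10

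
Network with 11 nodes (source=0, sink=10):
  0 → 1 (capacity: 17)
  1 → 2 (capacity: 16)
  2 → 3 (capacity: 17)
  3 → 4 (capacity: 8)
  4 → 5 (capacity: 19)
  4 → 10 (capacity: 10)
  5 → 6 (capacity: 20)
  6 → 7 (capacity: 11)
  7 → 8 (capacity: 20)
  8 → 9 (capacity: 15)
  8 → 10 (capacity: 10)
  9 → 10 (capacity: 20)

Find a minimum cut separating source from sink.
Min cut value = 8, edges: (3,4)

Min cut value: 8
Partition: S = [0, 1, 2, 3], T = [4, 5, 6, 7, 8, 9, 10]
Cut edges: (3,4)

By max-flow min-cut theorem, max flow = min cut = 8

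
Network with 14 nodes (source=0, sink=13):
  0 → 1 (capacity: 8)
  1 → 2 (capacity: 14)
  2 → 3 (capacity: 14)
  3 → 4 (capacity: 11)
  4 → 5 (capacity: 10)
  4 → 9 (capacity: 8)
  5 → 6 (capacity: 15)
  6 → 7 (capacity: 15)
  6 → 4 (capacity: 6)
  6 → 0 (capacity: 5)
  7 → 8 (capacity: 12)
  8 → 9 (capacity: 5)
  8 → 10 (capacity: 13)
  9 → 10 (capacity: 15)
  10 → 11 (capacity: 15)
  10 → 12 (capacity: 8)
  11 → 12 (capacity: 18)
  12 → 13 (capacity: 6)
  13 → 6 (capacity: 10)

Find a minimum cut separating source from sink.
Min cut value = 6, edges: (12,13)

Min cut value: 6
Partition: S = [0, 1, 2, 3, 4, 5, 6, 7, 8, 9, 10, 11, 12], T = [13]
Cut edges: (12,13)

By max-flow min-cut theorem, max flow = min cut = 6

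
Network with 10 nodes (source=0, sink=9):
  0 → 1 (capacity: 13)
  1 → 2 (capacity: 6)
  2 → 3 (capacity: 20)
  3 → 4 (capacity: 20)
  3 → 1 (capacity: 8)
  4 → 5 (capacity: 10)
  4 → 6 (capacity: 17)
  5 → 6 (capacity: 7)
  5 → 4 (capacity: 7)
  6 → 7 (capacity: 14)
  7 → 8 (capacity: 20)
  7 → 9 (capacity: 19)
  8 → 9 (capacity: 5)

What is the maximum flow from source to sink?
Maximum flow = 6

Max flow: 6

Flow assignment:
  0 → 1: 6/13
  1 → 2: 6/6
  2 → 3: 6/20
  3 → 4: 6/20
  4 → 6: 6/17
  6 → 7: 6/14
  7 → 9: 6/19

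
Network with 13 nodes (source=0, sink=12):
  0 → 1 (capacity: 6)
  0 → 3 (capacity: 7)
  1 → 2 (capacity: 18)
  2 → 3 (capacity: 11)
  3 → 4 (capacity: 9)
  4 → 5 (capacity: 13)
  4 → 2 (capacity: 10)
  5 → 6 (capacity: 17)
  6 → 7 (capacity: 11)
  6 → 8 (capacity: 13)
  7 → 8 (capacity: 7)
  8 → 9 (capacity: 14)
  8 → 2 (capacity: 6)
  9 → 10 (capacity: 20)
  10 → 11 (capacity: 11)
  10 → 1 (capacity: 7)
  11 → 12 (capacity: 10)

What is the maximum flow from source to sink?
Maximum flow = 9

Max flow: 9

Flow assignment:
  0 → 1: 6/6
  0 → 3: 3/7
  1 → 2: 6/18
  2 → 3: 6/11
  3 → 4: 9/9
  4 → 5: 9/13
  5 → 6: 9/17
  6 → 8: 9/13
  8 → 9: 9/14
  9 → 10: 9/20
  10 → 11: 9/11
  11 → 12: 9/10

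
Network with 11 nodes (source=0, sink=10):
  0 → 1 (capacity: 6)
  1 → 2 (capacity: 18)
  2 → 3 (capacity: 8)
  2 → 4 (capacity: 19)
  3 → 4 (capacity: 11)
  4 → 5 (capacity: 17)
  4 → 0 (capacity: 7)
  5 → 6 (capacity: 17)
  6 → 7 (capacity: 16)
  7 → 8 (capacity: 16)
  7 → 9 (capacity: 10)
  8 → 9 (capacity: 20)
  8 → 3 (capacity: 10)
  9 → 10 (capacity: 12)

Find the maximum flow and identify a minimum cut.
Max flow = 6, Min cut edges: (0,1)

Maximum flow: 6
Minimum cut: (0,1)
Partition: S = [0], T = [1, 2, 3, 4, 5, 6, 7, 8, 9, 10]

Max-flow min-cut theorem verified: both equal 6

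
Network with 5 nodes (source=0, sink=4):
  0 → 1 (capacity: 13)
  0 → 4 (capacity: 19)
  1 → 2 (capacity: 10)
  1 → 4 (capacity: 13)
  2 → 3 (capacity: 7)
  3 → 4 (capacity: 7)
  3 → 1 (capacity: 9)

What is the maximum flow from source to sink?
Maximum flow = 32

Max flow: 32

Flow assignment:
  0 → 1: 13/13
  0 → 4: 19/19
  1 → 4: 13/13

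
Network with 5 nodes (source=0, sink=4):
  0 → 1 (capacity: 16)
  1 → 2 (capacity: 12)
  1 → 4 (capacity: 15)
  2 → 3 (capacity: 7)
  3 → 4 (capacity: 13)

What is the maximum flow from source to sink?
Maximum flow = 16

Max flow: 16

Flow assignment:
  0 → 1: 16/16
  1 → 2: 1/12
  1 → 4: 15/15
  2 → 3: 1/7
  3 → 4: 1/13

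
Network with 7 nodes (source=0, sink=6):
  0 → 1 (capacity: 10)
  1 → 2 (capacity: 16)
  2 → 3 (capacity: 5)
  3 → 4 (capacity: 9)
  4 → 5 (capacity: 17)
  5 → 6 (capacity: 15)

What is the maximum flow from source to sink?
Maximum flow = 5

Max flow: 5

Flow assignment:
  0 → 1: 5/10
  1 → 2: 5/16
  2 → 3: 5/5
  3 → 4: 5/9
  4 → 5: 5/17
  5 → 6: 5/15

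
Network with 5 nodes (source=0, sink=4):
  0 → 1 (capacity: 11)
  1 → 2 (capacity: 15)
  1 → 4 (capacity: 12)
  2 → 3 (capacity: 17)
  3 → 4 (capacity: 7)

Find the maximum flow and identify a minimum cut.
Max flow = 11, Min cut edges: (0,1)

Maximum flow: 11
Minimum cut: (0,1)
Partition: S = [0], T = [1, 2, 3, 4]

Max-flow min-cut theorem verified: both equal 11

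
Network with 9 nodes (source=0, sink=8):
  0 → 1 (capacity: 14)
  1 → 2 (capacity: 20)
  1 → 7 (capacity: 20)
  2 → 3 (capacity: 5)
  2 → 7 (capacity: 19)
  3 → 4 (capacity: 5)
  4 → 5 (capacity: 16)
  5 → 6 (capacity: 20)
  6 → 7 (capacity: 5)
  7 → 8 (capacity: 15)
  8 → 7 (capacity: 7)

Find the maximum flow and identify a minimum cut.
Max flow = 14, Min cut edges: (0,1)

Maximum flow: 14
Minimum cut: (0,1)
Partition: S = [0], T = [1, 2, 3, 4, 5, 6, 7, 8]

Max-flow min-cut theorem verified: both equal 14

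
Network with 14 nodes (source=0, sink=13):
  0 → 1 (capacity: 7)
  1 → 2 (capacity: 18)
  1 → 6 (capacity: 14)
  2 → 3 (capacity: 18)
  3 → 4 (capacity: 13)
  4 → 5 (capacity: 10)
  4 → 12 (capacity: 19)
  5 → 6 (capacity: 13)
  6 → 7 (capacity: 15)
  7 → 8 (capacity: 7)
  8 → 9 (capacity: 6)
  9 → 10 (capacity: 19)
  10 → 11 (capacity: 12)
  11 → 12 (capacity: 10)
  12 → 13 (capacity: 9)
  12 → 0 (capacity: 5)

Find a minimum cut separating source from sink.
Min cut value = 7, edges: (0,1)

Min cut value: 7
Partition: S = [0], T = [1, 2, 3, 4, 5, 6, 7, 8, 9, 10, 11, 12, 13]
Cut edges: (0,1)

By max-flow min-cut theorem, max flow = min cut = 7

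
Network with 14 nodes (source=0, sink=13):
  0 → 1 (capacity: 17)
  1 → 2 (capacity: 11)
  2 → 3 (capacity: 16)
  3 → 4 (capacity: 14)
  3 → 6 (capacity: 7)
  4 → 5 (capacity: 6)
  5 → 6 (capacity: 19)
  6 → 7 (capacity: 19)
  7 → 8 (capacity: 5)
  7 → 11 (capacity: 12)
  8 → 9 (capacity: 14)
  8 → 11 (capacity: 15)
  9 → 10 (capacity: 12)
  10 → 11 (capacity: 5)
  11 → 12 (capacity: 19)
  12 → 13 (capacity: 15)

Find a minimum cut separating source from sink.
Min cut value = 11, edges: (1,2)

Min cut value: 11
Partition: S = [0, 1], T = [2, 3, 4, 5, 6, 7, 8, 9, 10, 11, 12, 13]
Cut edges: (1,2)

By max-flow min-cut theorem, max flow = min cut = 11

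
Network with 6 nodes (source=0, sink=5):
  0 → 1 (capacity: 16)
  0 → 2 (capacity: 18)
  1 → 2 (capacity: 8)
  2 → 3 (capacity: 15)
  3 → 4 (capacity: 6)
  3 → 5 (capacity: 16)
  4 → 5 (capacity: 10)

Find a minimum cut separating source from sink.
Min cut value = 15, edges: (2,3)

Min cut value: 15
Partition: S = [0, 1, 2], T = [3, 4, 5]
Cut edges: (2,3)

By max-flow min-cut theorem, max flow = min cut = 15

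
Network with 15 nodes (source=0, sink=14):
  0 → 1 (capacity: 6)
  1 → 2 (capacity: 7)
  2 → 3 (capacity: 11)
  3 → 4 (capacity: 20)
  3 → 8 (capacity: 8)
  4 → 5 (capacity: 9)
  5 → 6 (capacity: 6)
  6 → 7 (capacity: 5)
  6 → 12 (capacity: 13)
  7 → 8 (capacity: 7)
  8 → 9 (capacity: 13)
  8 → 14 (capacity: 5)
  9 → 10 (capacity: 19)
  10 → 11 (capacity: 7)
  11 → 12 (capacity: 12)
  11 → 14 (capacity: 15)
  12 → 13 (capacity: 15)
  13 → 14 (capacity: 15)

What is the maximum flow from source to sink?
Maximum flow = 6

Max flow: 6

Flow assignment:
  0 → 1: 6/6
  1 → 2: 6/7
  2 → 3: 6/11
  3 → 8: 6/8
  8 → 9: 1/13
  8 → 14: 5/5
  9 → 10: 1/19
  10 → 11: 1/7
  11 → 14: 1/15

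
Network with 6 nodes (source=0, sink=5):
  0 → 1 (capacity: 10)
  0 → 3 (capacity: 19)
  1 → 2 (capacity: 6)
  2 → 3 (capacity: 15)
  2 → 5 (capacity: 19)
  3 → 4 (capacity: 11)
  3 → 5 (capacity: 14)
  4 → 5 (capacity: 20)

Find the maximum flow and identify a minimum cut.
Max flow = 25, Min cut edges: (0,3), (1,2)

Maximum flow: 25
Minimum cut: (0,3), (1,2)
Partition: S = [0, 1], T = [2, 3, 4, 5]

Max-flow min-cut theorem verified: both equal 25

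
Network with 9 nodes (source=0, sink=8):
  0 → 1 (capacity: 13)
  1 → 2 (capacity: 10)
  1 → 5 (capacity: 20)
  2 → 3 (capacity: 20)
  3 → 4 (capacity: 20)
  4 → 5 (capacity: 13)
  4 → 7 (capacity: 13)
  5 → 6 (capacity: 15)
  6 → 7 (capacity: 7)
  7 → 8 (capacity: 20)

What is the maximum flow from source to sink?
Maximum flow = 13

Max flow: 13

Flow assignment:
  0 → 1: 13/13
  1 → 2: 6/10
  1 → 5: 7/20
  2 → 3: 6/20
  3 → 4: 6/20
  4 → 7: 6/13
  5 → 6: 7/15
  6 → 7: 7/7
  7 → 8: 13/20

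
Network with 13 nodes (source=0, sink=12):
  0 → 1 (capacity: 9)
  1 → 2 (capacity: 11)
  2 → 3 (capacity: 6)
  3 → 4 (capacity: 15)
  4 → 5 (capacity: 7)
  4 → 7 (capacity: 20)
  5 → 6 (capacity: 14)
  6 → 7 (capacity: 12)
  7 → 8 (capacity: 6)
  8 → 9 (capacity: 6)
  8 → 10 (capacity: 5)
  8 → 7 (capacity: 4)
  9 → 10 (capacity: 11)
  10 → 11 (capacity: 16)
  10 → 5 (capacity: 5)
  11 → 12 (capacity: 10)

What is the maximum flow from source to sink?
Maximum flow = 6

Max flow: 6

Flow assignment:
  0 → 1: 6/9
  1 → 2: 6/11
  2 → 3: 6/6
  3 → 4: 6/15
  4 → 7: 6/20
  7 → 8: 6/6
  8 → 9: 1/6
  8 → 10: 5/5
  9 → 10: 1/11
  10 → 11: 6/16
  11 → 12: 6/10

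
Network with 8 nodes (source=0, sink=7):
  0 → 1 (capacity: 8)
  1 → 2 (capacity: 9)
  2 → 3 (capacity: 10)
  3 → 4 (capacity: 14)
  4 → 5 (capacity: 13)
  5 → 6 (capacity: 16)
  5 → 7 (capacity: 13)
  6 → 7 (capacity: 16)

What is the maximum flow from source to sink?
Maximum flow = 8

Max flow: 8

Flow assignment:
  0 → 1: 8/8
  1 → 2: 8/9
  2 → 3: 8/10
  3 → 4: 8/14
  4 → 5: 8/13
  5 → 7: 8/13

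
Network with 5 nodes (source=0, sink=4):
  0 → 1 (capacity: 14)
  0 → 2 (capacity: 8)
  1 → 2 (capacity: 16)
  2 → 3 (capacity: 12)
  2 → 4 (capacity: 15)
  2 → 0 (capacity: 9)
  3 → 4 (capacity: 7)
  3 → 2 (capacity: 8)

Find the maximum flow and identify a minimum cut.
Max flow = 22, Min cut edges: (2,4), (3,4)

Maximum flow: 22
Minimum cut: (2,4), (3,4)
Partition: S = [0, 1, 2, 3], T = [4]

Max-flow min-cut theorem verified: both equal 22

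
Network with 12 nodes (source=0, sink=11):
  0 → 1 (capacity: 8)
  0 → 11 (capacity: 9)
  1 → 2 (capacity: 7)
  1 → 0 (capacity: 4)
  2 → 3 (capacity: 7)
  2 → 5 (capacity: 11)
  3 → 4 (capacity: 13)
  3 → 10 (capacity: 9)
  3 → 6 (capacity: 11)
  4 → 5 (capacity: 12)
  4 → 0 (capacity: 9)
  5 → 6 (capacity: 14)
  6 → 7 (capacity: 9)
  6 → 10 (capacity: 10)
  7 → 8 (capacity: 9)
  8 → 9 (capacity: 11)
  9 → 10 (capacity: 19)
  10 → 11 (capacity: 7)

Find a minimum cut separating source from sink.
Min cut value = 16, edges: (0,11), (10,11)

Min cut value: 16
Partition: S = [0, 1, 2, 3, 4, 5, 6, 7, 8, 9, 10], T = [11]
Cut edges: (0,11), (10,11)

By max-flow min-cut theorem, max flow = min cut = 16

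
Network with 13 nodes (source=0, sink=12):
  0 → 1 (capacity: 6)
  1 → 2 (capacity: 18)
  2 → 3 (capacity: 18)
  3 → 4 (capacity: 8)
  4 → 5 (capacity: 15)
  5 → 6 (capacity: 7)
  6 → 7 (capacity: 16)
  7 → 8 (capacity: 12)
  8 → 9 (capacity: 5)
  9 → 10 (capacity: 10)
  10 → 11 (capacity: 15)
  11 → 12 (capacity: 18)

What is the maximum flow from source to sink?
Maximum flow = 5

Max flow: 5

Flow assignment:
  0 → 1: 5/6
  1 → 2: 5/18
  2 → 3: 5/18
  3 → 4: 5/8
  4 → 5: 5/15
  5 → 6: 5/7
  6 → 7: 5/16
  7 → 8: 5/12
  8 → 9: 5/5
  9 → 10: 5/10
  10 → 11: 5/15
  11 → 12: 5/18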